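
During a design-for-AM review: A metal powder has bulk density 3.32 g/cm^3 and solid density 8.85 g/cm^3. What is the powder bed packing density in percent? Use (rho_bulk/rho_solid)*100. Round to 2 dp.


Packing = (3.32/8.85)*100 = 37.51 %


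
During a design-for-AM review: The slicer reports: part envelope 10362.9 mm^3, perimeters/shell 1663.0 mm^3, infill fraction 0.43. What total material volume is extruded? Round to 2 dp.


V_infill = (10362.9 - 1663.0) * 0.43 = 3740.96
V_total = 1663.0 + 3740.96 = 5403.96 mm^3


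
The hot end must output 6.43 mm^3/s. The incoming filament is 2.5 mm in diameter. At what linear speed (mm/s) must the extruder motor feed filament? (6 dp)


A = pi*(2.5/2)^2 = 4.908739
v = 6.43 / 4.908739 = 1.309909 mm/s


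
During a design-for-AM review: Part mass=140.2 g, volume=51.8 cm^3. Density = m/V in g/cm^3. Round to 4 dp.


rho = 140.2 / 51.8 = 2.7066 g/cm^3


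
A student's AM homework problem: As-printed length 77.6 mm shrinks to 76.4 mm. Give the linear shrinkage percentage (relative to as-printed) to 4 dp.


Shrinkage = ((77.6-76.4)/77.6)*100 = 1.5464 %


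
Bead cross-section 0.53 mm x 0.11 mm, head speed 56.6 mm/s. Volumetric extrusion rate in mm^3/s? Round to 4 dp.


Rate = 0.53 * 0.11 * 56.6 = 3.2998 mm^3/s


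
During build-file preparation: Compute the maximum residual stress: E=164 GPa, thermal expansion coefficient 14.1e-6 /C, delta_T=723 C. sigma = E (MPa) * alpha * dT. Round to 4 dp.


sigma = 164*1000 * 14.1e-6 * 723 = 1671.8652 MPa


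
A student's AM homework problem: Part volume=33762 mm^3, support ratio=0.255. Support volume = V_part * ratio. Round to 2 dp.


V_support = 33762 * 0.255 = 8609.31 mm^3


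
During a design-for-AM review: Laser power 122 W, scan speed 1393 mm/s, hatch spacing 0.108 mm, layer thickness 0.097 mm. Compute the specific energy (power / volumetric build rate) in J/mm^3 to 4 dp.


Build rate = 1393 * 0.108 * 0.097 = 14.593068 mm^3/s
SE = 122 / 14.593068 = 8.3601 J/mm^3


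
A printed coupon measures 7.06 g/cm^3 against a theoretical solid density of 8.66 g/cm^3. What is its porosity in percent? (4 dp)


Porosity = (1-7.06/8.66)*100 = 18.4758 %


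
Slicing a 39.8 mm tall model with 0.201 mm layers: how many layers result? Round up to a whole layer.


Layers = ceil(39.8/0.201) = 199


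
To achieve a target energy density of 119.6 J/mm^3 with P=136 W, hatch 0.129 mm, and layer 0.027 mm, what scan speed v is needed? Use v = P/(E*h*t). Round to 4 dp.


v = 136 / (119.6*0.129*0.027) = 326.4783 mm/s


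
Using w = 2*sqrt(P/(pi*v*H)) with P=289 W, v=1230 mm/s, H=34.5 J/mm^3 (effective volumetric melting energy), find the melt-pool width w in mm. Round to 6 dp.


w = 2*sqrt(289/(pi*1230*34.5)) = 0.09312 mm


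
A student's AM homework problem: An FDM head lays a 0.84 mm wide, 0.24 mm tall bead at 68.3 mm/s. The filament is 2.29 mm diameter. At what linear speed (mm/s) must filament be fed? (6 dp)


Q = 0.84 * 0.24 * 68.3 = 13.76928 mm^3/s
A_fil = pi*(2.29/2)^2 = 4.11870651 mm^2
v_feed = 13.76928 / 4.11870651 = 3.343108 mm/s


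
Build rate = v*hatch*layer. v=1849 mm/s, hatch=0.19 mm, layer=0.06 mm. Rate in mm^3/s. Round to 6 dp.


Rate = 1849 * 0.19 * 0.06 = 21.0786 mm^3/s


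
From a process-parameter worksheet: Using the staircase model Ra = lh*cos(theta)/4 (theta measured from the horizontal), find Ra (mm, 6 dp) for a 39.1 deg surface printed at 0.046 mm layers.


Ra = 0.046 * cos(39.1) / 4 = 0.008925 mm


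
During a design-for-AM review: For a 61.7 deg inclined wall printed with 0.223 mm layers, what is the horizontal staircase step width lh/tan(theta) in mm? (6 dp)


step = 0.223 / tan(61.7) = 0.120073 mm


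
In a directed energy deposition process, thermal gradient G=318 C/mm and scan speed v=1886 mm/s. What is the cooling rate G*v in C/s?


CR = 318 * 1886 = 599748 C/s


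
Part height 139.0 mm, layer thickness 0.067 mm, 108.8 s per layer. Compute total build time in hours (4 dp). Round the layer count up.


Layers = ceil(139.0/0.067) = 2075
t = 2075 * 108.8 / 3600 = 62.7111 hrs


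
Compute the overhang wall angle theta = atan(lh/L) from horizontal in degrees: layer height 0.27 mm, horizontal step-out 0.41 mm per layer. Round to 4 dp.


angle = atan(0.27/0.41) = 33.3664 degrees


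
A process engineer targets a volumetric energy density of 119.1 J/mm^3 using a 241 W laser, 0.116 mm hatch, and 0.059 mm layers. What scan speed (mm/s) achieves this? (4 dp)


v = 241 / (119.1*0.116*0.059) = 295.6618 mm/s


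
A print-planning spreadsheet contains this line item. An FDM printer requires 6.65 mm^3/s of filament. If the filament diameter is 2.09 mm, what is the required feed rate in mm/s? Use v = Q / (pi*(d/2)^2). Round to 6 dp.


A = pi*(2.09/2)^2 = 3.430698
v = 6.65 / 3.430698 = 1.938381 mm/s


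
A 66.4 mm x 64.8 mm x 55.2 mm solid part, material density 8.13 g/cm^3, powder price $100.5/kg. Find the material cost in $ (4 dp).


V = 66.4 * 64.8 * 55.2 = 237510.144 mm^3 = 237.510144 cm^3
Mass = 237.510144 * 8.13 / 1000 = 1.93095747 kg
Cost = 1.93095747 * 100.5 = 194.0612 $


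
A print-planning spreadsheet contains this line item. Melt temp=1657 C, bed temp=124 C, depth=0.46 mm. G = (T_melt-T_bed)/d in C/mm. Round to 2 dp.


G = (1657-124)/0.46 = 3332.61 C/mm


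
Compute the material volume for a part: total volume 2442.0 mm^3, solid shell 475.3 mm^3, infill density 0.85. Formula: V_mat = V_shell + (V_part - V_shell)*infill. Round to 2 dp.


V_infill = (2442.0 - 475.3) * 0.85 = 1671.7
V_total = 475.3 + 1671.7 = 2147.0 mm^3


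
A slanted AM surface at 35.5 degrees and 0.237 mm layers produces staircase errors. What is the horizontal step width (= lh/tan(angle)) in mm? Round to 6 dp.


step = 0.237 / tan(35.5) = 0.332262 mm


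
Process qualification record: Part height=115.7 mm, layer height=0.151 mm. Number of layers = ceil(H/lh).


Layers = ceil(115.7/0.151) = 767


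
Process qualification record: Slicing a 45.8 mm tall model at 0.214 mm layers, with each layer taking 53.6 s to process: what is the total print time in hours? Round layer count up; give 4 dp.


Layers = ceil(45.8/0.214) = 215
t = 215 * 53.6 / 3600 = 3.2011 hrs


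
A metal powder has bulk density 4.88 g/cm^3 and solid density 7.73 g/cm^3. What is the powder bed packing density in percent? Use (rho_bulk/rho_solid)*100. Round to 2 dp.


Packing = (4.88/7.73)*100 = 63.13 %


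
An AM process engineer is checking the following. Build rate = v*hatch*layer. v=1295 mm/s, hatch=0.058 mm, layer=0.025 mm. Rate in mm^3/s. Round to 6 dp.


Rate = 1295 * 0.058 * 0.025 = 1.87775 mm^3/s


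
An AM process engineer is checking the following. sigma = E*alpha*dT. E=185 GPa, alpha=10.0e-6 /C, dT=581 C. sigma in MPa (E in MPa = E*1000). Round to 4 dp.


sigma = 185*1000 * 10.0e-6 * 581 = 1074.85 MPa


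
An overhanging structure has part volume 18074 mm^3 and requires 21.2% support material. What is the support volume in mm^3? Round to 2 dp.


V_support = 18074 * 0.212 = 3831.69 mm^3


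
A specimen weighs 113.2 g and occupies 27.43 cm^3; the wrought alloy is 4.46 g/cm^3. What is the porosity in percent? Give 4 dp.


rho_part = 113.2 / 27.43 = 4.12686839 g/cm^3
Porosity = (1 - 4.12686839/4.46)*100 = 7.4693 %


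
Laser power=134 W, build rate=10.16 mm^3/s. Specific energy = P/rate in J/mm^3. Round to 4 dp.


SE = 134 / 10.16 = 13.189 J/mm^3


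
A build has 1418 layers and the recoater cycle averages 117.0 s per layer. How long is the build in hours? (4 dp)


t = 1418 * 117.0 / 3600 = 46.085 hrs


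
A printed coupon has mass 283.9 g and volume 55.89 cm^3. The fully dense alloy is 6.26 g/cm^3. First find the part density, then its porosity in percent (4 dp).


rho_part = 283.9 / 55.89 = 5.07962068 g/cm^3
Porosity = (1 - 5.07962068/6.26)*100 = 18.8559 %


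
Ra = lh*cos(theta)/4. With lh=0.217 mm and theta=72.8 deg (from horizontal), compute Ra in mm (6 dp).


Ra = 0.217 * cos(72.8) / 4 = 0.016042 mm


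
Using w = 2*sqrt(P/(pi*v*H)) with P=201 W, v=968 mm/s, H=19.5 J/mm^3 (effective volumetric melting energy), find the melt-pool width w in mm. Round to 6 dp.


w = 2*sqrt(201/(pi*968*19.5)) = 0.116439 mm


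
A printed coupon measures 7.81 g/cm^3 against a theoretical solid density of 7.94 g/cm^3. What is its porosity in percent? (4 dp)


Porosity = (1-7.81/7.94)*100 = 1.6373 %


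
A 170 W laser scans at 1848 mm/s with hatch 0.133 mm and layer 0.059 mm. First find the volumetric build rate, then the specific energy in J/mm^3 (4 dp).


Build rate = 1848 * 0.133 * 0.059 = 14.501256 mm^3/s
SE = 170 / 14.501256 = 11.7231 J/mm^3


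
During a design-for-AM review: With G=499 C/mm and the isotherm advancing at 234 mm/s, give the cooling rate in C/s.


CR = 499 * 234 = 116766 C/s


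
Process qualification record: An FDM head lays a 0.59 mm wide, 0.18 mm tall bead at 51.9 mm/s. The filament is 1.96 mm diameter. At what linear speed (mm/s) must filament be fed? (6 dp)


Q = 0.59 * 0.18 * 51.9 = 5.51178 mm^3/s
A_fil = pi*(1.96/2)^2 = 3.01718558 mm^2
v_feed = 5.51178 / 3.01718558 = 1.826795 mm/s


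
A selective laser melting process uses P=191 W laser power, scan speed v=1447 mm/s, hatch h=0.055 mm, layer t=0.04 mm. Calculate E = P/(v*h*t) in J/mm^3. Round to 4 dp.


E = 191 / (1447*0.055*0.04) = 59.9987 J/mm^3


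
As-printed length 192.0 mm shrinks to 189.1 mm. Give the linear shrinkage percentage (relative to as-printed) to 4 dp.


Shrinkage = ((192.0-189.1)/192.0)*100 = 1.5104 %


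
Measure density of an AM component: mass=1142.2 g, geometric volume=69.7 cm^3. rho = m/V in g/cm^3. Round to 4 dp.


rho = 1142.2 / 69.7 = 16.3874 g/cm^3


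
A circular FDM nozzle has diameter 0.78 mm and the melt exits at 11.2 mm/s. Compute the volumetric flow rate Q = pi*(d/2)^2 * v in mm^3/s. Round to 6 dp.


A = pi*(0.78/2)^2 = 0.47783624 mm^2
Q = 0.47783624 * 11.2 = 5.351766 mm^3/s


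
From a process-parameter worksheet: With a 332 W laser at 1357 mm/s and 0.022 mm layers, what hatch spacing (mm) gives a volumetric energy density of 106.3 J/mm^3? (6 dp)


h = 332 / (106.3*1357*0.022) = 0.104617 mm


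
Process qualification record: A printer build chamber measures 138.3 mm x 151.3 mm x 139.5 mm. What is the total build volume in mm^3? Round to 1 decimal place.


V = 138.3 * 151.3 * 139.5 = 2919008.2 mm^3


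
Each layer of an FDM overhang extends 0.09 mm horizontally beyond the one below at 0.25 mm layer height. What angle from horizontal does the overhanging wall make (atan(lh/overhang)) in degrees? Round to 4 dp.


angle = atan(0.25/0.09) = 70.2011 degrees


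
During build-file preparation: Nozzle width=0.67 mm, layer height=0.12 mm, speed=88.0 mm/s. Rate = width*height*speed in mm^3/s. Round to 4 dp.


Rate = 0.67 * 0.12 * 88.0 = 7.0752 mm^3/s


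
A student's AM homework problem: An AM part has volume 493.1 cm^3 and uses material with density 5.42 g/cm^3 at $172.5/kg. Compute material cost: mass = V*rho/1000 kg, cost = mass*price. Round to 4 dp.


Mass = 493.1*5.42/1000 = 2.672602 kg
Cost = 2.672602 * 172.5 = 461.0238 $


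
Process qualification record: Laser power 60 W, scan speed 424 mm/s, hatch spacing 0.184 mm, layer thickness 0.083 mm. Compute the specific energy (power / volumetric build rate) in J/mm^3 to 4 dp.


Build rate = 424 * 0.184 * 0.083 = 6.475328 mm^3/s
SE = 60 / 6.475328 = 9.2659 J/mm^3


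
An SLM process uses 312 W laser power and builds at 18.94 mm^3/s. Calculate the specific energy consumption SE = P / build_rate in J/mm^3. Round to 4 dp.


SE = 312 / 18.94 = 16.4731 J/mm^3


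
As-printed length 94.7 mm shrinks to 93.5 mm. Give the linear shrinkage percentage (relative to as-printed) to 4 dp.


Shrinkage = ((94.7-93.5)/94.7)*100 = 1.2672 %


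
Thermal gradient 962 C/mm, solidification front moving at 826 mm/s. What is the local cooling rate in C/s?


CR = 962 * 826 = 794612 C/s


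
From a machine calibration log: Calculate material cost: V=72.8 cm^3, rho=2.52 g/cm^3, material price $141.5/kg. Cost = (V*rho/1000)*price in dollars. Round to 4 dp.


Mass = 72.8*2.52/1000 = 0.183456 kg
Cost = 0.183456 * 141.5 = 25.959 $


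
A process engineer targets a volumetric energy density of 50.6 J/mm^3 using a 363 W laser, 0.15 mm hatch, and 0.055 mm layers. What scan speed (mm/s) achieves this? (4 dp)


v = 363 / (50.6*0.15*0.055) = 869.5652 mm/s


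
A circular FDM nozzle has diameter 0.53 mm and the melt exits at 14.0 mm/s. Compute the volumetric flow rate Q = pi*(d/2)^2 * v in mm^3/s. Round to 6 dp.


A = pi*(0.53/2)^2 = 0.22061834 mm^2
Q = 0.22061834 * 14.0 = 3.088657 mm^3/s


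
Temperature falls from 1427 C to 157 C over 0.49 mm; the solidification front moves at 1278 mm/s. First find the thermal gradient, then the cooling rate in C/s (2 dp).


G = (1427-157)/0.49 = 2591.83673469 C/mm
CR = 2591.83673469 * 1278 = 3312367.35 C/s


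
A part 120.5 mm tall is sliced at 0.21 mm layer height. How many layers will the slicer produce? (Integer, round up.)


Layers = ceil(120.5/0.21) = 574


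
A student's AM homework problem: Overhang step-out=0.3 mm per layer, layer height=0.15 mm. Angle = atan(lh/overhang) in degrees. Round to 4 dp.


angle = atan(0.15/0.3) = 26.5651 degrees


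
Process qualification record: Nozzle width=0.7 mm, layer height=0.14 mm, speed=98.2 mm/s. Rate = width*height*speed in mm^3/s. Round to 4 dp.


Rate = 0.7 * 0.14 * 98.2 = 9.6236 mm^3/s


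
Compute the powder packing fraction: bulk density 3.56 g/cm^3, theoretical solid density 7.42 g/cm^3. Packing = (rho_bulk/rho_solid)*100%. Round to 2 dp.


Packing = (3.56/7.42)*100 = 47.98 %


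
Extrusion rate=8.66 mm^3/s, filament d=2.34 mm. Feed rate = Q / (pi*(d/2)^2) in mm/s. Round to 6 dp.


A = pi*(2.34/2)^2 = 4.300526
v = 8.66 / 4.300526 = 2.013707 mm/s


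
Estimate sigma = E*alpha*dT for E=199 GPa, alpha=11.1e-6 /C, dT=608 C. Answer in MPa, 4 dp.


sigma = 199*1000 * 11.1e-6 * 608 = 1343.0112 MPa


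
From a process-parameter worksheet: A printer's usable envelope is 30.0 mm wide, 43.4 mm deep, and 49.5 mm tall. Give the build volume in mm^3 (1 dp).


V = 30.0 * 43.4 * 49.5 = 64449.0 mm^3


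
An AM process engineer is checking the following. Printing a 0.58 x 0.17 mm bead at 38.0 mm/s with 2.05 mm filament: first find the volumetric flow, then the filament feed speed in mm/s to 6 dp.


Q = 0.58 * 0.17 * 38.0 = 3.7468 mm^3/s
A_fil = pi*(2.05/2)^2 = 3.30063578 mm^2
v_feed = 3.7468 / 3.30063578 = 1.135175 mm/s


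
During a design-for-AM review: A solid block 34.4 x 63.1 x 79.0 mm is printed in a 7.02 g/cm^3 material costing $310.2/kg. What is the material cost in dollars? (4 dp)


V = 34.4 * 63.1 * 79.0 = 171480.56 mm^3 = 171.48056 cm^3
Mass = 171.48056 * 7.02 / 1000 = 1.20379353 kg
Cost = 1.20379353 * 310.2 = 373.4168 $


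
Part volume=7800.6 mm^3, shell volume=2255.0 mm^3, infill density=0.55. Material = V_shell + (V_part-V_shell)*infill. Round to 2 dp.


V_infill = (7800.6 - 2255.0) * 0.55 = 3050.08
V_total = 2255.0 + 3050.08 = 5305.08 mm^3


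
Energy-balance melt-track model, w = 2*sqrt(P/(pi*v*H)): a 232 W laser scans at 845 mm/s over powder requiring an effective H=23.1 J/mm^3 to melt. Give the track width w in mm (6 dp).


w = 2*sqrt(232/(pi*845*23.1)) = 0.123017 mm


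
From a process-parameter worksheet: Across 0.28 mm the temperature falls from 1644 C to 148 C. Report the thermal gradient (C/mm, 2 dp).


G = (1644-148)/0.28 = 5342.86 C/mm


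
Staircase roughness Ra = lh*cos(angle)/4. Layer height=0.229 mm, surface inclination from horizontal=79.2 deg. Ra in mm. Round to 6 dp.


Ra = 0.229 * cos(79.2) / 4 = 0.010728 mm


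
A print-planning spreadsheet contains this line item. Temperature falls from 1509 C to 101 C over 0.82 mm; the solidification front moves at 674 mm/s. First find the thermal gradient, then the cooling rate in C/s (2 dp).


G = (1509-101)/0.82 = 1717.07317073 C/mm
CR = 1717.07317073 * 674 = 1157307.32 C/s


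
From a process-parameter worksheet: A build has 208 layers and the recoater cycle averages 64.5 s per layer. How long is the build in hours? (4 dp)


t = 208 * 64.5 / 3600 = 3.7267 hrs


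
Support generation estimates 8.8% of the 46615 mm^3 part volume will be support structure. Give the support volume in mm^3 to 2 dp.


V_support = 46615 * 0.088 = 4102.12 mm^3


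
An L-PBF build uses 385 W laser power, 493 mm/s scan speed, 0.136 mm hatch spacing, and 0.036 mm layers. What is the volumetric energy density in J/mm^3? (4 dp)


E = 385 / (493*0.136*0.036) = 159.5043 J/mm^3


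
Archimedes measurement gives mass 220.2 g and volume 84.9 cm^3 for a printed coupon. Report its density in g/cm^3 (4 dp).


rho = 220.2 / 84.9 = 2.5936 g/cm^3


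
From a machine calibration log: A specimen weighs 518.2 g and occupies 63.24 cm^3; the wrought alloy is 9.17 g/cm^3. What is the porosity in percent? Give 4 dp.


rho_part = 518.2 / 63.24 = 8.1941809 g/cm^3
Porosity = (1 - 8.1941809/9.17)*100 = 10.6414 %


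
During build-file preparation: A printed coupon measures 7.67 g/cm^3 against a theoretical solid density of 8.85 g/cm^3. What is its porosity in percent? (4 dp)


Porosity = (1-7.67/8.85)*100 = 13.3333 %


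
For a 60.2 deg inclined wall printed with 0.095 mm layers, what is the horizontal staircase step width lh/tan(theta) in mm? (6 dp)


step = 0.095 / tan(60.2) = 0.054407 mm


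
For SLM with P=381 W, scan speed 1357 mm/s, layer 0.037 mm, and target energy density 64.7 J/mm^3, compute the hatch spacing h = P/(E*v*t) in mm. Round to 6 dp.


h = 381 / (64.7*1357*0.037) = 0.117284 mm


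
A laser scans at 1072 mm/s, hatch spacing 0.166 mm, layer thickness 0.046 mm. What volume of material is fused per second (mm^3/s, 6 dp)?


Rate = 1072 * 0.166 * 0.046 = 8.185792 mm^3/s


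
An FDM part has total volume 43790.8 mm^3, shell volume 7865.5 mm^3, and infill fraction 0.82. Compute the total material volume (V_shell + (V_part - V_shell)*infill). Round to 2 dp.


V_infill = (43790.8 - 7865.5) * 0.82 = 29458.75
V_total = 7865.5 + 29458.75 = 37324.25 mm^3


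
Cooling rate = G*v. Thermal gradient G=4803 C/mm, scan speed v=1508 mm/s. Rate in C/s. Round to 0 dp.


CR = 4803 * 1508 = 7242924 C/s


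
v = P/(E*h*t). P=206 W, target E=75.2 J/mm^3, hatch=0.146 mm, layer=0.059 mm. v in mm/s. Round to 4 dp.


v = 206 / (75.2*0.146*0.059) = 318.0127 mm/s


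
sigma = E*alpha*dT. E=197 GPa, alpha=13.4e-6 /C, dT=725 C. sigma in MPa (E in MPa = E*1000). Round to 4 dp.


sigma = 197*1000 * 13.4e-6 * 725 = 1913.855 MPa


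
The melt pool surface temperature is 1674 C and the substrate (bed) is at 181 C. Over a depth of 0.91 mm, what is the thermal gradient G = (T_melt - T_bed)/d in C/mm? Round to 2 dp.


G = (1674-181)/0.91 = 1640.66 C/mm


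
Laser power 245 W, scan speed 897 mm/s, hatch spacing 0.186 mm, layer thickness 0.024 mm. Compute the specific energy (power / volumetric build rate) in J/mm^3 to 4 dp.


Build rate = 897 * 0.186 * 0.024 = 4.004208 mm^3/s
SE = 245 / 4.004208 = 61.1856 J/mm^3


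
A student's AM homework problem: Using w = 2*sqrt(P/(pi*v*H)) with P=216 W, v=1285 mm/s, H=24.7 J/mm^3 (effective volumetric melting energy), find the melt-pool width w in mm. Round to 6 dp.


w = 2*sqrt(216/(pi*1285*24.7)) = 0.093085 mm


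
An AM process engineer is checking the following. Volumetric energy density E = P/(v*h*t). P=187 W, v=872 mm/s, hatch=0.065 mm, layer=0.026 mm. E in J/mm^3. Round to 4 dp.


E = 187 / (872*0.065*0.026) = 126.8932 J/mm^3


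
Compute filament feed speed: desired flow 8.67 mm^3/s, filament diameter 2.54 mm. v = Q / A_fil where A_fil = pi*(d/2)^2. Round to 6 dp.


A = pi*(2.54/2)^2 = 5.067075
v = 8.67 / 5.067075 = 1.711046 mm/s


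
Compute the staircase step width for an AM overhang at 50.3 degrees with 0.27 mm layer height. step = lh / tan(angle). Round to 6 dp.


step = 0.27 / tan(50.3) = 0.224158 mm


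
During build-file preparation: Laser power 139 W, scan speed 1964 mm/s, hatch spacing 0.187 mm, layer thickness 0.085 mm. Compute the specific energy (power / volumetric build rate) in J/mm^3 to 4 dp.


Build rate = 1964 * 0.187 * 0.085 = 31.21778 mm^3/s
SE = 139 / 31.21778 = 4.4526 J/mm^3


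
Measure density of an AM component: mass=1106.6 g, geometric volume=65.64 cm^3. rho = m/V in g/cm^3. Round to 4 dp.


rho = 1106.6 / 65.64 = 16.8586 g/cm^3


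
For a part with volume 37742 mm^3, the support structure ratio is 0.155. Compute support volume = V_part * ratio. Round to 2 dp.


V_support = 37742 * 0.155 = 5850.01 mm^3


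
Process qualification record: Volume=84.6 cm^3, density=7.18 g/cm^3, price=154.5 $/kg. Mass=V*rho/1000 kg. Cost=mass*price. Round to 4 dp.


Mass = 84.6*7.18/1000 = 0.607428 kg
Cost = 0.607428 * 154.5 = 93.8476 $


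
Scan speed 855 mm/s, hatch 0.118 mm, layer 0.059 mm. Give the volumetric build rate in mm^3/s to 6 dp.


Rate = 855 * 0.118 * 0.059 = 5.95251 mm^3/s


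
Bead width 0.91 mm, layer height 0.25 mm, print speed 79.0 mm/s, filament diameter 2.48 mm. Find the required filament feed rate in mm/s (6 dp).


Q = 0.91 * 0.25 * 79.0 = 17.9725 mm^3/s
A_fil = pi*(2.48/2)^2 = 4.83051286 mm^2
v_feed = 17.9725 / 4.83051286 = 3.720619 mm/s


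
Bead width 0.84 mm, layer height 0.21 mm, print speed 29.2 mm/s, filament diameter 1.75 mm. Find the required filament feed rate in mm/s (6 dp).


Q = 0.84 * 0.21 * 29.2 = 5.15088 mm^3/s
A_fil = pi*(1.75/2)^2 = 2.40528188 mm^2
v_feed = 5.15088 / 2.40528188 = 2.141487 mm/s


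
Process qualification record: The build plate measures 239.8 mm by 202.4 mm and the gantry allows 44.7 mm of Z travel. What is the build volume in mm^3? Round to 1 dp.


V = 239.8 * 202.4 * 44.7 = 2169537.7 mm^3


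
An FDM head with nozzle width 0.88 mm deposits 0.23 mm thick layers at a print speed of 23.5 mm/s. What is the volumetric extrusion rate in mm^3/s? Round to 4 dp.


Rate = 0.88 * 0.23 * 23.5 = 4.7564 mm^3/s


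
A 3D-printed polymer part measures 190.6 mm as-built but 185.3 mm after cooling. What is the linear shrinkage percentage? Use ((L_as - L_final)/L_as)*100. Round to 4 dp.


Shrinkage = ((190.6-185.3)/190.6)*100 = 2.7807 %


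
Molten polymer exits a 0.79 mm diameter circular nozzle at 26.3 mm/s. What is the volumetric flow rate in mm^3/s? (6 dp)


A = pi*(0.79/2)^2 = 0.49016699 mm^2
Q = 0.49016699 * 26.3 = 12.891392 mm^3/s


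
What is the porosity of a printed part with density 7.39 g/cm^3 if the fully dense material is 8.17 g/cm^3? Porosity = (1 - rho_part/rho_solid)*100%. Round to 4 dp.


Porosity = (1-7.39/8.17)*100 = 9.5471 %


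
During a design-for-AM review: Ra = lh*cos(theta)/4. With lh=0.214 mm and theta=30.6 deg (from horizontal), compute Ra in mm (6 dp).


Ra = 0.214 * cos(30.6) / 4 = 0.04605 mm


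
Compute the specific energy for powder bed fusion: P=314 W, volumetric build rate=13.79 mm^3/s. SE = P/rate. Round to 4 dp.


SE = 314 / 13.79 = 22.7701 J/mm^3


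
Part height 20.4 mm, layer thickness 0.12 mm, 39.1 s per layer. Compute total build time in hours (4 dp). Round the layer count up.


Layers = ceil(20.4/0.12) = 170
t = 170 * 39.1 / 3600 = 1.8464 hrs


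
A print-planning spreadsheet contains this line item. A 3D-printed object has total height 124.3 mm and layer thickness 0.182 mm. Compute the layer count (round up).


Layers = ceil(124.3/0.182) = 683


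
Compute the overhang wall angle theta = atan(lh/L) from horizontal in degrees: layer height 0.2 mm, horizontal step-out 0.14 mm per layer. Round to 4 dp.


angle = atan(0.2/0.14) = 55.008 degrees


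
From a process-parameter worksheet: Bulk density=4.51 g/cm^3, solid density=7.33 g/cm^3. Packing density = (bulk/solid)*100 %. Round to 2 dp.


Packing = (4.51/7.33)*100 = 61.53 %


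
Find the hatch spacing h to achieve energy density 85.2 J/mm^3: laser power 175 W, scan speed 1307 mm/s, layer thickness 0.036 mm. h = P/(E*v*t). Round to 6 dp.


h = 175 / (85.2*1307*0.036) = 0.043654 mm


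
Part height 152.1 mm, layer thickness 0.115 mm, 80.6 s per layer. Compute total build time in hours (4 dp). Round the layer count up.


Layers = ceil(152.1/0.115) = 1323
t = 1323 * 80.6 / 3600 = 29.6205 hrs


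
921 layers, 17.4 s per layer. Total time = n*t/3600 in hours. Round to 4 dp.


t = 921 * 17.4 / 3600 = 4.4515 hrs


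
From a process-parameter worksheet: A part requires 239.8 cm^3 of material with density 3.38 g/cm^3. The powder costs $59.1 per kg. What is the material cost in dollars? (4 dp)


Mass = 239.8*3.38/1000 = 0.810524 kg
Cost = 0.810524 * 59.1 = 47.902 $


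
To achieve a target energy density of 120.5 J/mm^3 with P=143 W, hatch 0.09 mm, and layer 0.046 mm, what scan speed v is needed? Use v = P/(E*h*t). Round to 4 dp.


v = 143 / (120.5*0.09*0.046) = 286.6478 mm/s


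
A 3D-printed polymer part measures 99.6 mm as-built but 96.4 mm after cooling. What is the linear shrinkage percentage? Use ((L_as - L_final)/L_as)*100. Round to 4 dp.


Shrinkage = ((99.6-96.4)/99.6)*100 = 3.2129 %


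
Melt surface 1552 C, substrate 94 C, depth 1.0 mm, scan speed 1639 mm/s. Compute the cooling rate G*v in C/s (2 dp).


G = (1552-94)/1.0 = 1458.0 C/mm
CR = 1458.0 * 1639 = 2389662.0 C/s


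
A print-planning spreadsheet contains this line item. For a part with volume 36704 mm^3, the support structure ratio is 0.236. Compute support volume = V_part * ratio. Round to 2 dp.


V_support = 36704 * 0.236 = 8662.14 mm^3


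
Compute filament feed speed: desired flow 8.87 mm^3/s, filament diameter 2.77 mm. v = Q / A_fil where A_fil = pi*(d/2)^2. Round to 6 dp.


A = pi*(2.77/2)^2 = 6.026282
v = 8.87 / 6.026282 = 1.471886 mm/s


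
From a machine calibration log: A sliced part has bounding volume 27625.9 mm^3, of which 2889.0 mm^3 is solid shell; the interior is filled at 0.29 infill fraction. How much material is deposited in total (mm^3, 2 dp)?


V_infill = (27625.9 - 2889.0) * 0.29 = 7173.7
V_total = 2889.0 + 7173.7 = 10062.7 mm^3


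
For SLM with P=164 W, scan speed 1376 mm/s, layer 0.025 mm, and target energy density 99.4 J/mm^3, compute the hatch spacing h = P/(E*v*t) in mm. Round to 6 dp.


h = 164 / (99.4*1376*0.025) = 0.047962 mm


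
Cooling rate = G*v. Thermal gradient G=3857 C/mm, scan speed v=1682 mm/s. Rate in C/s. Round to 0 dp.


CR = 3857 * 1682 = 6487474 C/s


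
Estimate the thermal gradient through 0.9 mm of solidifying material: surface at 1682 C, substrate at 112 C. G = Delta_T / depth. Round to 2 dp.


G = (1682-112)/0.9 = 1744.44 C/mm


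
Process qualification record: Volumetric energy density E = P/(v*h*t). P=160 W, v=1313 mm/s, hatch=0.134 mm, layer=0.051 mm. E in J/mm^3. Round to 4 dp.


E = 160 / (1313*0.134*0.051) = 17.8312 J/mm^3


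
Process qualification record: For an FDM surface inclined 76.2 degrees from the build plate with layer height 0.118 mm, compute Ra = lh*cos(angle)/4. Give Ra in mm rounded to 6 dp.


Ra = 0.118 * cos(76.2) / 4 = 0.007037 mm


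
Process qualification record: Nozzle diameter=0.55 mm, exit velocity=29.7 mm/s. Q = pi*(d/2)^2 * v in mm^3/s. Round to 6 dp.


A = pi*(0.55/2)^2 = 0.23758294 mm^2
Q = 0.23758294 * 29.7 = 7.056213 mm^3/s


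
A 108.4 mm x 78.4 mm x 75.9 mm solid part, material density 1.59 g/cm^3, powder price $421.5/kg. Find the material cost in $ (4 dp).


V = 108.4 * 78.4 * 75.9 = 645040.704 mm^3 = 645.040704 cm^3
Mass = 645.040704 * 1.59 / 1000 = 1.02561472 kg
Cost = 1.02561472 * 421.5 = 432.2966 $


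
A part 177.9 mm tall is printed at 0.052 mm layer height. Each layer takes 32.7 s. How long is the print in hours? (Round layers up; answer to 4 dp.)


Layers = ceil(177.9/0.052) = 3422
t = 3422 * 32.7 / 3600 = 31.0832 hrs


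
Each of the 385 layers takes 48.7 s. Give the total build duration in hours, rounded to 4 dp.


t = 385 * 48.7 / 3600 = 5.2082 hrs


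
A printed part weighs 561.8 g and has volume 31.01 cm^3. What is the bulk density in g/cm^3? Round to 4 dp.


rho = 561.8 / 31.01 = 18.1167 g/cm^3


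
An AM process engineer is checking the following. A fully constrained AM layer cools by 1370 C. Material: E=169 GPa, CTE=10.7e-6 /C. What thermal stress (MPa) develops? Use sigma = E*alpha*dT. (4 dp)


sigma = 169*1000 * 10.7e-6 * 1370 = 2477.371 MPa


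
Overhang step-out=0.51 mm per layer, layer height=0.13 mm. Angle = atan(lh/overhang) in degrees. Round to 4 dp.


angle = atan(0.13/0.51) = 14.3003 degrees


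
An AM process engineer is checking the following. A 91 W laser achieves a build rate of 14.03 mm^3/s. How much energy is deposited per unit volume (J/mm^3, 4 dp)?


SE = 91 / 14.03 = 6.4861 J/mm^3


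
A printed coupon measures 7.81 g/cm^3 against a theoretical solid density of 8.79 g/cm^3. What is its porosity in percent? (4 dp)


Porosity = (1-7.81/8.79)*100 = 11.149 %


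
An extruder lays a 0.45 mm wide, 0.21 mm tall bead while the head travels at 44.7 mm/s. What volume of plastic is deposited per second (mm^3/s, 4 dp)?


Rate = 0.45 * 0.21 * 44.7 = 4.2242 mm^3/s


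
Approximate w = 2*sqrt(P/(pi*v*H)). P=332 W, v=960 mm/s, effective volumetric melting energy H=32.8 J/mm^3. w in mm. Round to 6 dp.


w = 2*sqrt(332/(pi*960*32.8)) = 0.115865 mm


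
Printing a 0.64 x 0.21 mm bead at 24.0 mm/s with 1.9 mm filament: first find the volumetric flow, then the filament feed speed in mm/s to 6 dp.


Q = 0.64 * 0.21 * 24.0 = 3.2256 mm^3/s
A_fil = pi*(1.9/2)^2 = 2.83528737 mm^2
v_feed = 3.2256 / 2.83528737 = 1.137662 mm/s


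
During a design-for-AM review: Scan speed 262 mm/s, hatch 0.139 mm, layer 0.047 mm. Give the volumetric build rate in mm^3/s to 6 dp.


Rate = 262 * 0.139 * 0.047 = 1.711646 mm^3/s


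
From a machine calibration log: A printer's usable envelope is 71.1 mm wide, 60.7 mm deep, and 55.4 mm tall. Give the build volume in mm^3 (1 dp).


V = 71.1 * 60.7 * 55.4 = 239093.7 mm^3


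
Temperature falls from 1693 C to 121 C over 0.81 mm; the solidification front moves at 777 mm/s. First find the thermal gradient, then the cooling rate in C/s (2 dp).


G = (1693-121)/0.81 = 1940.74074074 C/mm
CR = 1940.74074074 * 777 = 1507955.56 C/s


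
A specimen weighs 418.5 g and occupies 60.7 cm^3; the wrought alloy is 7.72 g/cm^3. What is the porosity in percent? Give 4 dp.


rho_part = 418.5 / 60.7 = 6.89456343 g/cm^3
Porosity = (1 - 6.89456343/7.72)*100 = 10.6922 %


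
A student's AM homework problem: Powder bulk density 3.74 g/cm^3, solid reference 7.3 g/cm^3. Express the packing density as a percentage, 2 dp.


Packing = (3.74/7.3)*100 = 51.23 %


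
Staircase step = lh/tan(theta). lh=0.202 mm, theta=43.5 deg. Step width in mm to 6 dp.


step = 0.202 / tan(43.5) = 0.212864 mm


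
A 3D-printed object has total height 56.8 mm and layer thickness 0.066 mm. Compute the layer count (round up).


Layers = ceil(56.8/0.066) = 861


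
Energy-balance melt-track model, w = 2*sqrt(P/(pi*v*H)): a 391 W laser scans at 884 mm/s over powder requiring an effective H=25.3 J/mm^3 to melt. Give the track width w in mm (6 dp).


w = 2*sqrt(391/(pi*884*25.3)) = 0.149196 mm


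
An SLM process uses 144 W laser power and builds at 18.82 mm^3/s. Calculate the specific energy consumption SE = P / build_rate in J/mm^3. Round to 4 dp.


SE = 144 / 18.82 = 7.6514 J/mm^3


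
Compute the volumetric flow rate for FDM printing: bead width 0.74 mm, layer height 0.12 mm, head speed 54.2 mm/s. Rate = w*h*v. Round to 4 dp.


Rate = 0.74 * 0.12 * 54.2 = 4.813 mm^3/s


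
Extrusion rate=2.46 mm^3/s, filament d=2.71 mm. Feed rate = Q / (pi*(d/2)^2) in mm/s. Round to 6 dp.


A = pi*(2.71/2)^2 = 5.768043
v = 2.46 / 5.768043 = 0.426488 mm/s


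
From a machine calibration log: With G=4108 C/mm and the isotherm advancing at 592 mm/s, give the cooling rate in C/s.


CR = 4108 * 592 = 2431936 C/s


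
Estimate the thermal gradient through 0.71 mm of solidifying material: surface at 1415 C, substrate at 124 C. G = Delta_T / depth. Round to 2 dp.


G = (1415-124)/0.71 = 1818.31 C/mm


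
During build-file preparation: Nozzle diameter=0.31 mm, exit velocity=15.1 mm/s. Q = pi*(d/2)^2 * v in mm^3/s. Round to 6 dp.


A = pi*(0.31/2)^2 = 0.07547676 mm^2
Q = 0.07547676 * 15.1 = 1.139699 mm^3/s


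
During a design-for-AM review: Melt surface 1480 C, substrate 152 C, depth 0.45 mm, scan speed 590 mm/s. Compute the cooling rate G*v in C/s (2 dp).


G = (1480-152)/0.45 = 2951.11111111 C/mm
CR = 2951.11111111 * 590 = 1741155.56 C/s


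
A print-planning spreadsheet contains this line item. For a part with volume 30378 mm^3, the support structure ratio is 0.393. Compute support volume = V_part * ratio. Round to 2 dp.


V_support = 30378 * 0.393 = 11938.55 mm^3


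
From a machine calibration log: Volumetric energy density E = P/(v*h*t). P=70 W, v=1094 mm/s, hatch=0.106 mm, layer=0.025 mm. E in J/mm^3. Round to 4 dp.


E = 70 / (1094*0.106*0.025) = 24.1454 J/mm^3


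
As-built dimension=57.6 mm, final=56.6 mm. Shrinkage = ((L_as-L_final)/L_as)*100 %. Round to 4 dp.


Shrinkage = ((57.6-56.6)/57.6)*100 = 1.7361 %


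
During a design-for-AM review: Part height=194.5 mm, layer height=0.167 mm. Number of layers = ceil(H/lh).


Layers = ceil(194.5/0.167) = 1165


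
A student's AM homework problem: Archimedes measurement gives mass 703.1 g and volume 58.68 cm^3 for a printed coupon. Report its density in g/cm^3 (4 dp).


rho = 703.1 / 58.68 = 11.9819 g/cm^3


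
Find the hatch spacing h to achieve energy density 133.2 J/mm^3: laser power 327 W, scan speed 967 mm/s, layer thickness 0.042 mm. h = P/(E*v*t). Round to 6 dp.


h = 327 / (133.2*967*0.042) = 0.060446 mm


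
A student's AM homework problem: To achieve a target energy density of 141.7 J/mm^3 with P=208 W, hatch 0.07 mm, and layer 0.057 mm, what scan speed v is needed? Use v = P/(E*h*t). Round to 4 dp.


v = 208 / (141.7*0.07*0.057) = 367.8922 mm/s


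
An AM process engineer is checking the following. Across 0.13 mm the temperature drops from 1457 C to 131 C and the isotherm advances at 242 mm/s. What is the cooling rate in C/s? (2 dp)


G = (1457-131)/0.13 = 10200.0 C/mm
CR = 10200.0 * 242 = 2468400.0 C/s


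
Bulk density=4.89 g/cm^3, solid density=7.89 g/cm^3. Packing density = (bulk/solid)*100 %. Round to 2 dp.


Packing = (4.89/7.89)*100 = 61.98 %


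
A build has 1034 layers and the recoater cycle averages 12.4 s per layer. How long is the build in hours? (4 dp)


t = 1034 * 12.4 / 3600 = 3.5616 hrs


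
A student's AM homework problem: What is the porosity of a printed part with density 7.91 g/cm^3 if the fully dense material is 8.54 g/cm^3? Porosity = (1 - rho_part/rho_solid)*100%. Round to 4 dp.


Porosity = (1-7.91/8.54)*100 = 7.377 %


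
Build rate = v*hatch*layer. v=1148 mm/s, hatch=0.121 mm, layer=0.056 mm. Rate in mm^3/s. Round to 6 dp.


Rate = 1148 * 0.121 * 0.056 = 7.778848 mm^3/s


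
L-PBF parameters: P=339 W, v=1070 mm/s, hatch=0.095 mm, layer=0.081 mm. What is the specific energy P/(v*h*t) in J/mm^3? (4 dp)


Build rate = 1070 * 0.095 * 0.081 = 8.23365 mm^3/s
SE = 339 / 8.23365 = 41.1725 J/mm^3


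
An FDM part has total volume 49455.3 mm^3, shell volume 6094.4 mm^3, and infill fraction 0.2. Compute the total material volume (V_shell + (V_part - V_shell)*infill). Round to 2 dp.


V_infill = (49455.3 - 6094.4) * 0.2 = 8672.18
V_total = 6094.4 + 8672.18 = 14766.58 mm^3


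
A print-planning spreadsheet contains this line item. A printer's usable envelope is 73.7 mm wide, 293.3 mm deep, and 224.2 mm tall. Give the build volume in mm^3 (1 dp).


V = 73.7 * 293.3 * 224.2 = 4846354.3 mm^3


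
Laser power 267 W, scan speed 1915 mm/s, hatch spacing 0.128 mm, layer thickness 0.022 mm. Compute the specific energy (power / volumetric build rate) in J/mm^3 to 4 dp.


Build rate = 1915 * 0.128 * 0.022 = 5.39264 mm^3/s
SE = 267 / 5.39264 = 49.5119 J/mm^3


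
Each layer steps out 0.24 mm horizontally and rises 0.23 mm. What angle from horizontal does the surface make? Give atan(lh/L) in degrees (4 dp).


angle = atan(0.23/0.24) = 43.7811 degrees


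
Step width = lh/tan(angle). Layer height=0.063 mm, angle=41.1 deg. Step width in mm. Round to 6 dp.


step = 0.063 / tan(41.1) = 0.072218 mm


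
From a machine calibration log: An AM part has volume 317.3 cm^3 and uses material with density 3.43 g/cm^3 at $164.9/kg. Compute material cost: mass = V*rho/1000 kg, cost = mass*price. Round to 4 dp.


Mass = 317.3*3.43/1000 = 1.088339 kg
Cost = 1.088339 * 164.9 = 179.4671 $


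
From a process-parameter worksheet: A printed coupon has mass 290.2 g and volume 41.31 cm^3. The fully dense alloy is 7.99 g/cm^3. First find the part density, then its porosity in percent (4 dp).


rho_part = 290.2 / 41.31 = 7.02493343 g/cm^3
Porosity = (1 - 7.02493343/7.99)*100 = 12.0784 %


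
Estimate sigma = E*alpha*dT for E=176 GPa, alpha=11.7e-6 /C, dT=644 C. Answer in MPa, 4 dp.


sigma = 176*1000 * 11.7e-6 * 644 = 1326.1248 MPa


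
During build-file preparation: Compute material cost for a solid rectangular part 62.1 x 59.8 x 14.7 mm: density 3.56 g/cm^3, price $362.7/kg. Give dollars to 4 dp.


V = 62.1 * 59.8 * 14.7 = 54589.626 mm^3 = 54.589626 cm^3
Mass = 54.589626 * 3.56 / 1000 = 0.19433907 kg
Cost = 0.19433907 * 362.7 = 70.4868 $


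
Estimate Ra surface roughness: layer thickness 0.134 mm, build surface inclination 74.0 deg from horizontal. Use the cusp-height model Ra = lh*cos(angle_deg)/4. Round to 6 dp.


Ra = 0.134 * cos(74.0) / 4 = 0.009234 mm


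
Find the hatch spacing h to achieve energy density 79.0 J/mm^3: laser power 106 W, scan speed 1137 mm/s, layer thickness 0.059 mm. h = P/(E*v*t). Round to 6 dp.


h = 106 / (79.0*1137*0.059) = 0.020002 mm


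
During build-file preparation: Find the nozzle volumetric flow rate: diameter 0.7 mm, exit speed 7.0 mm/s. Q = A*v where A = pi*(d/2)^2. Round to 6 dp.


A = pi*(0.7/2)^2 = 0.3848451 mm^2
Q = 0.3848451 * 7.0 = 2.693916 mm^3/s


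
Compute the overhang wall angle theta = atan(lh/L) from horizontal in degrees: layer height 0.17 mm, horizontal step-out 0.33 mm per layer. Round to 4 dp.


angle = atan(0.17/0.33) = 27.2553 degrees


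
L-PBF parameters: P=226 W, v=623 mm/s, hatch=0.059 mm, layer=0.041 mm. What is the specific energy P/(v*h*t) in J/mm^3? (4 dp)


Build rate = 623 * 0.059 * 0.041 = 1.507037 mm^3/s
SE = 226 / 1.507037 = 149.9631 J/mm^3


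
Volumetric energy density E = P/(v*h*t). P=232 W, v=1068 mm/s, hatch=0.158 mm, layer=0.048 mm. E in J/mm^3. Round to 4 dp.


E = 232 / (1068*0.158*0.048) = 28.643 J/mm^3


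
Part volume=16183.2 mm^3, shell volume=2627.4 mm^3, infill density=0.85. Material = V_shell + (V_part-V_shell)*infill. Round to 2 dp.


V_infill = (16183.2 - 2627.4) * 0.85 = 11522.43
V_total = 2627.4 + 11522.43 = 14149.83 mm^3


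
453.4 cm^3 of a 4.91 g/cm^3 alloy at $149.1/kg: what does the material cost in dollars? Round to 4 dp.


Mass = 453.4*4.91/1000 = 2.226194 kg
Cost = 2.226194 * 149.1 = 331.9255 $


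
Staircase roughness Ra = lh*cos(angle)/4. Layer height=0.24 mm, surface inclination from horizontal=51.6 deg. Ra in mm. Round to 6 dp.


Ra = 0.24 * cos(51.6) / 4 = 0.037269 mm


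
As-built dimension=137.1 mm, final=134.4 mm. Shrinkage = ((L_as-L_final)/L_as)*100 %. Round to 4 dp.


Shrinkage = ((137.1-134.4)/137.1)*100 = 1.9694 %
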